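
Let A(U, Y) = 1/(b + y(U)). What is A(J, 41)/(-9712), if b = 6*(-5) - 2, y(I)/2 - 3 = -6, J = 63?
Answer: 1/369056 ≈ 2.7096e-6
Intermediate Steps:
y(I) = -6 (y(I) = 6 + 2*(-6) = 6 - 12 = -6)
b = -32 (b = -30 - 2 = -32)
A(U, Y) = -1/38 (A(U, Y) = 1/(-32 - 6) = 1/(-38) = -1/38)
A(J, 41)/(-9712) = -1/38/(-9712) = -1/38*(-1/9712) = 1/369056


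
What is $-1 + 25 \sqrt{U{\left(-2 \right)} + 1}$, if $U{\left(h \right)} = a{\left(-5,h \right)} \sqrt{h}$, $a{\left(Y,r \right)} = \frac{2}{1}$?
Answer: $-1 + 25 \sqrt{1 + 2 i \sqrt{2}} \approx 34.355 + 25.0 i$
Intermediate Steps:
$a{\left(Y,r \right)} = 2$ ($a{\left(Y,r \right)} = 2 \cdot 1 = 2$)
$U{\left(h \right)} = 2 \sqrt{h}$
$-1 + 25 \sqrt{U{\left(-2 \right)} + 1} = -1 + 25 \sqrt{2 \sqrt{-2} + 1} = -1 + 25 \sqrt{2 i \sqrt{2} + 1} = -1 + 25 \sqrt{1 + 2 i \sqrt{2}}$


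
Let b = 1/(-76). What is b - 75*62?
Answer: -353401/76 ≈ -4650.0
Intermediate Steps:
b = -1/76 ≈ -0.013158
b - 75*62 = -1/76 - 75*62 = -1/76 - 4650 = -353401/76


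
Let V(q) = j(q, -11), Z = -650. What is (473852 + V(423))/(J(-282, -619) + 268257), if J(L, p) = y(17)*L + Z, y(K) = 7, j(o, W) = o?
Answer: 474275/265633 ≈ 1.7855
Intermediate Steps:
V(q) = q
J(L, p) = -650 + 7*L (J(L, p) = 7*L - 650 = -650 + 7*L)
(473852 + V(423))/(J(-282, -619) + 268257) = (473852 + 423)/((-650 + 7*(-282)) + 268257) = 474275/((-650 - 1974) + 268257) = 474275/(-2624 + 268257) = 474275/265633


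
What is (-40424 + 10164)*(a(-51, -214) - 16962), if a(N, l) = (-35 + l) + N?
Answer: 522348120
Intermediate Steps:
a(N, l) = -35 + N + l
(-40424 + 10164)*(a(-51, -214) - 16962) = (-40424 + 10164)*((-35 - 51 - 214) - 16962) = -30260*(-300 - 16962) = -30260*(-17262) = 522348120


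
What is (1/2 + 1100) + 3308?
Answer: 8817/2 ≈ 4408.5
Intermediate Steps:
(1/2 + 1100) + 3308 = 2201/2 + 3308 = 8817/2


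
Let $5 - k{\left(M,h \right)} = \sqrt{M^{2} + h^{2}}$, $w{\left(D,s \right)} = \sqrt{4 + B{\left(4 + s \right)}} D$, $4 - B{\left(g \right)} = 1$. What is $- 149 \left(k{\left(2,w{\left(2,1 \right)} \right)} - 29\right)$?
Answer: $3576 + 596 \sqrt{2} \approx 4418.9$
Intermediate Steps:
$B{\left(g \right)} = 3$ ($B{\left(g \right)} = 4 - 1 = 3$)
$w{\left(D,s \right)} = D \sqrt{7}$ ($w{\left(D,s \right)} = \sqrt{4 + 3} D = \sqrt{7} D = D \sqrt{7}$)
$k{\left(M,h \right)} = 5 - \sqrt{M^{2} + h^{2}}$
$- 149 \left(k{\left(2,w{\left(2,1 \right)} \right)} - 29\right) = - 149 \left(\left(5 - \sqrt{2^{2} + \left(2 \sqrt{7}\right)^{2}}\right) - 29\right) = - 149 \left(\left(5 - \sqrt{4 + 28}\right) - 29\right) = - 149 \left(\left(5 - \sqrt{32}\right) - 29\right) = - 149 \left(\left(5 - 4 \sqrt{2}\right) - 29\right) = - 149 \left(-24 - 4 \sqrt{2}\right) = 3576 + 596 \sqrt{2}$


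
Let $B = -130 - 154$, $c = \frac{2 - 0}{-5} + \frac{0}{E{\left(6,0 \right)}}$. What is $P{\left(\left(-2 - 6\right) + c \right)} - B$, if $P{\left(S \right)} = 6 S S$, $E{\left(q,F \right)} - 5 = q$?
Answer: $\frac{17684}{25} \approx 707.36$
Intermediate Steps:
$E{\left(q,F \right)} = 5 + q$
$c = - \frac{2}{5}$ ($c = \frac{2 - 0}{-5} + \frac{0}{5 + 6} = \left(2 + 0\right) \left(- \frac{1}{5}\right) + \frac{0}{11} = 2 \left(- \frac{1}{5}\right) + 0 \cdot \frac{1}{11} = - \frac{2}{5} + 0 = - \frac{2}{5} \approx -0.4$)
$P{\left(S \right)} = 6 S^{2}$
$B = -284$ ($B = -130 - 154 = -284$)
$P{\left(\left(-2 - 6\right) + c \right)} - B = 6 \left(\left(-2 - 6\right) - \frac{2}{5}\right)^{2} - -284 = 6 \left(-8 - \frac{2}{5}\right)^{2} + 284 = 6 \left(- \frac{42}{5}\right)^{2} + 284 = 6 \cdot \frac{1764}{25} + 284 = \frac{10584}{25} + 284 = \frac{17684}{25}$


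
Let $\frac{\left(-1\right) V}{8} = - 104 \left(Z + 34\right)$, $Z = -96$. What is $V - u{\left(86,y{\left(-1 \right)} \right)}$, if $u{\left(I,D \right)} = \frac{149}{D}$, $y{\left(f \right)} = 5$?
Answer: $- \frac{258069}{5} \approx -51614.0$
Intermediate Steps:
$V = -51584$ ($V = - 8 \left(- 104 \left(-96 + 34\right)\right) = - 8 \left(\left(-104\right) \left(-62\right)\right) = \left(-8\right) 6448 = -51584$)
$V - u{\left(86,y{\left(-1 \right)} \right)} = -51584 - \frac{149}{5} = - \frac{258069}{5}$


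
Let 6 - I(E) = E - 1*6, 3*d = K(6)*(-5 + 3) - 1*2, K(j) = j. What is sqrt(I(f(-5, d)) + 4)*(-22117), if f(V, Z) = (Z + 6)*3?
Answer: -44234*sqrt(3) ≈ -76616.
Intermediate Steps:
d = -14/3 (d = (6*(-5 + 3) - 1*2)/3 = (6*(-2) - 2)/3 = (-12 - 2)/3 = (1/3)*(-14) = -14/3 ≈ -4.6667)
f(V, Z) = 18 + 3*Z (f(V, Z) = (6 + Z)*3 = 18 + 3*Z)
I(E) = 12 - E (I(E) = 6 - (E - 1*6) = 6 - (E - 6) = 6 - (-6 + E) = 6 + (6 - E) = 12 - E)
sqrt(I(f(-5, d)) + 4)*(-22117) = sqrt((12 - (18 + 3*(-14/3))) + 4)*(-22117) = sqrt((12 - (18 - 14)) + 4)*(-22117) = sqrt((12 - 1*4) + 4)*(-22117) = sqrt((12 - 4) + 4)*(-22117) = sqrt(8 + 4)*(-22117) = sqrt(12)*(-22117) = (2*sqrt(3))*(-22117) = -44234*sqrt(3)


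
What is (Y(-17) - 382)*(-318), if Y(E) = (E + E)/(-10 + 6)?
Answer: 118773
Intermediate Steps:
Y(E) = -E/2 (Y(E) = (2*E)/(-4) = (2*E)*(-1/4) = -E/2)
(Y(-17) - 382)*(-318) = (-1/2*(-17) - 382)*(-318) = (17/2 - 382)*(-318) = -747/2*(-318) = 118773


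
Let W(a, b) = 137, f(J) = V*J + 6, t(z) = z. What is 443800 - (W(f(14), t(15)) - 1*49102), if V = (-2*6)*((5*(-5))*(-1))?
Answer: 492765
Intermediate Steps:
V = -300 (V = -(-300)*(-1) = -12*25 = -300)
f(J) = 6 - 300*J (f(J) = -300*J + 6 = 6 - 300*J)
443800 - (W(f(14), t(15)) - 1*49102) = 443800 - (137 - 1*49102) = 443800 - (137 - 49102) = 443800 - 1*(-48965) = 443800 + 48965 = 492765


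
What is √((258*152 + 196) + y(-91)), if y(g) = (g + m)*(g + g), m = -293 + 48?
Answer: 2*√25141 ≈ 317.12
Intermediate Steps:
m = -245
y(g) = 2*g*(-245 + g) (y(g) = (g - 245)*(g + g) = (-245 + g)*(2*g) = 2*g*(-245 + g))
√((258*152 + 196) + y(-91)) = √((258*152 + 196) + 2*(-91)*(-245 - 91)) = √((39216 + 196) + 2*(-91)*(-336)) = √(39412 + 61152) = √100564 = 2*√25141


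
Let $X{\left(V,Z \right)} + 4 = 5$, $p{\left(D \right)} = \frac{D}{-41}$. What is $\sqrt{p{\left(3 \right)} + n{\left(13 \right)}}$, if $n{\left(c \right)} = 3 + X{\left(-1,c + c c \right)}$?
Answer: $\frac{\sqrt{6601}}{41} \approx 1.9816$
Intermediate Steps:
$p{\left(D \right)} = - \frac{D}{41}$ ($p{\left(D \right)} = D \left(- \frac{1}{41}\right) = - \frac{D}{41}$)
$X{\left(V,Z \right)} = 1$ ($X{\left(V,Z \right)} = -4 + 5 = 1$)
$n{\left(c \right)} = 4$ ($n{\left(c \right)} = 3 + 1 = 4$)
$\sqrt{p{\left(3 \right)} + n{\left(13 \right)}} = \sqrt{\left(- \frac{1}{41}\right) 3 + 4} = \sqrt{- \frac{3}{41} + 4} = \sqrt{\frac{161}{41}} = \frac{\sqrt{6601}}{41}$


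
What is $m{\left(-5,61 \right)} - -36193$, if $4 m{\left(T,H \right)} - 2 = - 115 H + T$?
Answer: $\frac{68877}{2} \approx 34439.0$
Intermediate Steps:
$m{\left(T,H \right)} = \frac{1}{2} - \frac{115 H}{4} + \frac{T}{4}$ ($m{\left(T,H \right)} = \frac{1}{2} + \frac{- 115 H + T}{4} = \frac{1}{2} + \frac{T - 115 H}{4} = \frac{1}{2} - \left(- \frac{T}{4} + \frac{115 H}{4}\right) = \frac{1}{2} - \frac{115 H}{4} + \frac{T}{4}$)
$m{\left(-5,61 \right)} - -36193 = \left(\frac{1}{2} - \frac{7015}{4} + \frac{1}{4} \left(-5\right)\right) - -36193 = \left(\frac{1}{2} - \frac{7015}{4} - \frac{5}{4}\right) + 36193 = - \frac{3509}{2} + 36193 = \frac{68877}{2}$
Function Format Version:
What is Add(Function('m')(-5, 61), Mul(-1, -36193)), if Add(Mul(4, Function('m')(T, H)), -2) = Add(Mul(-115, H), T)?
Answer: Rational(68877, 2) ≈ 34439.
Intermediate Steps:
Function('m')(T, H) = Add(Rational(1, 2), Mul(Rational(-115, 4), H), Mul(Rational(1, 4), T)) (Function('m')(T, H) = Add(Rational(1, 2), Mul(Rational(1, 4), Add(Mul(-115, H), T))) = Add(Rational(1, 2), Mul(Rational(1, 4), Add(T, Mul(-115, H)))) = Add(Rational(1, 2), Add(Mul(Rational(-115, 4), H), Mul(Rational(1, 4), T))) = Add(Rational(1, 2), Mul(Rational(-115, 4), H), Mul(Rational(1, 4), T)))
Add(Function('m')(-5, 61), Mul(-1, -36193)) = Add(Add(Rational(1, 2), Mul(Rational(-115, 4), 61), Mul(Rational(1, 4), -5)), Mul(-1, -36193)) = Add(Add(Rational(1, 2), Rational(-7015, 4), Rational(-5, 4)), 36193) = Add(Rational(-3509, 2), 36193) = Rational(68877, 2)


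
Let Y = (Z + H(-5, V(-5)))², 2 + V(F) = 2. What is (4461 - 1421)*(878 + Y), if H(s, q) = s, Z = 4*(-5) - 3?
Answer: 5052480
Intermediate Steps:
Z = -23 (Z = -20 - 3 = -23)
V(F) = 0 (V(F) = -2 + 2 = 0)
Y = 784 (Y = (-23 - 5)² = (-28)² = 784)
(4461 - 1421)*(878 + Y) = (4461 - 1421)*(878 + 784) = 3040*1662 = 5052480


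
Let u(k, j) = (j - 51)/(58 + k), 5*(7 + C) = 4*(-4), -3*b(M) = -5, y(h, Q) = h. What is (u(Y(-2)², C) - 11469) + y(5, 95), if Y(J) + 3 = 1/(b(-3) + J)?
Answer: -2694193/235 ≈ -11465.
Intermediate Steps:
b(M) = 5/3 (b(M) = -⅓*(-5) = 5/3)
Y(J) = -3 + 1/(5/3 + J)
C = -51/5 (C = -7 + (4*(-4))/5 = -7 + (⅕)*(-16) = -7 - 16/5 = -51/5 ≈ -10.200)
u(k, j) = (-51 + j)/(58 + k)
(u(Y(-2)², C) - 11469) + y(5, 95) = ((-51 - 51/5)/(58 + (3*(-4 - 3*(-2))/(5 + 3*(-2)))²) - 11469) + 5 = (-306/5/(58 + (3*(-4 + 6)/(5 - 6))²) - 11469) + 5 = (-306/5/(58 + (3*2/(-1))²) - 11469) + 5 = (-306/5/(58 + (3*(-1)*2)²) - 11469) + 5 = (-306/5/(58 + (-6)²) - 11469) + 5 = (-306/5/(58 + 36) - 11469) + 5 = (-306/5/94 - 11469) + 5 = ((1/94)*(-306/5) - 11469) + 5 = (-153/235 - 11469) + 5 = -2695368/235 + 5 = -2694193/235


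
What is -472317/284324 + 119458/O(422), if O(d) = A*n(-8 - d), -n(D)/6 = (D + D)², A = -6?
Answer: -1567719842351/946287136800 ≈ -1.6567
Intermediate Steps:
n(D) = -24*D² (n(D) = -6*(D + D)² = -6*4*D² = -24*D²)
O(d) = 144*(-8 - d)² (O(d) = -(-144)*(-8 - d)² = 144*(-8 - d)²)
-472317/284324 + 119458/O(422) = -472317/284324 + 119458/((144*(8 + 422)²)) = -472317*1/284324 + 119458/((144*430²)) = -472317/284324 + 119458/((144*184900)) = -472317/284324 + 119458/26625600 = -472317/284324 + 119458*(1/26625600) = -472317/284324 + 59729/13312800 = -1567719842351/946287136800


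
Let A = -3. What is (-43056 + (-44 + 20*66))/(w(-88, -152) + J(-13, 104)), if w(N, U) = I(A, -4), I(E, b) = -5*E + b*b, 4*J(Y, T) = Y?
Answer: -167120/111 ≈ -1505.6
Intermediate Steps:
J(Y, T) = Y/4
I(E, b) = b² - 5*E (I(E, b) = -5*E + b² = b² - 5*E)
w(N, U) = 31 (w(N, U) = (-4)² - 5*(-3) = 16 + 15 = 31)
(-43056 + (-44 + 20*66))/(w(-88, -152) + J(-13, 104)) = (-43056 + (-44 + 20*66))/(31 + (¼)*(-13)) = (-43056 + (-44 + 1320))/(31 - 13/4) = (-43056 + 1276)/(111/4) = -41780*4/111 = -167120/111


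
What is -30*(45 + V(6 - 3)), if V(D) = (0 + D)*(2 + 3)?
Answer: -1800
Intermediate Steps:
V(D) = 5*D (V(D) = D*5 = 5*D)
-30*(45 + V(6 - 3)) = -30*(45 + 5*(6 - 3)) = -30*(45 + 5*3) = -30*(45 + 15) = -30*60 = -1800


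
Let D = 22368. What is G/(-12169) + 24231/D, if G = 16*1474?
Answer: -77553291/90732064 ≈ -0.85475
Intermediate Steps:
G = 23584
G/(-12169) + 24231/D = 23584/(-12169) + 24231/22368 = 23584*(-1/12169) + 24231*(1/22368) = -23584/12169 + 8077/7456 = -77553291/90732064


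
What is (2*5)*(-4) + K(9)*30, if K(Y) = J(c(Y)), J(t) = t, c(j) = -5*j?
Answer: -1390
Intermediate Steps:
K(Y) = -5*Y
(2*5)*(-4) + K(9)*30 = (2*5)*(-4) - 5*9*30 = 10*(-4) - 45*30 = -40 - 1350 = -1390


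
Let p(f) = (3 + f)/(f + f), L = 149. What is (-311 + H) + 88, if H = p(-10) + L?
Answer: -1473/20 ≈ -73.650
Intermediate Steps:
p(f) = (3 + f)/(2*f) (p(f) = (3 + f)/((2*f)) = (3 + f)*(1/(2*f)) = (3 + f)/(2*f))
H = 2987/20 (H = (½)*(3 - 10)/(-10) + 149 = (½)*(-⅒)*(-7) + 149 = 7/20 + 149 = 2987/20 ≈ 149.35)
(-311 + H) + 88 = (-311 + 2987/20) + 88 = -3233/20 + 88 = -1473/20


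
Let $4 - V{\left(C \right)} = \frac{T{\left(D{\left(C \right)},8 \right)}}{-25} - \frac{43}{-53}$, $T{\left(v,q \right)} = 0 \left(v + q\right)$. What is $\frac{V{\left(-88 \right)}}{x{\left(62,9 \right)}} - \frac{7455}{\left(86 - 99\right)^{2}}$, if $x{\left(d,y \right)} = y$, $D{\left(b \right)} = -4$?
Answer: $- \frac{3527474}{80613} \approx -43.758$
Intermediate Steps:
$T{\left(v,q \right)} = 0$ ($T{\left(v,q \right)} = 0 \left(q + v\right) = 0$)
$V{\left(C \right)} = \frac{169}{53}$ ($V{\left(C \right)} = 4 - \left(\frac{0}{-25} - \frac{43}{-53}\right) = 4 - \left(0 \left(- \frac{1}{25}\right) - - \frac{43}{53}\right) = 4 - \left(0 + \frac{43}{53}\right) = 4 - \frac{43}{53} = \frac{169}{53}$)
$\frac{V{\left(-88 \right)}}{x{\left(62,9 \right)}} - \frac{7455}{\left(86 - 99\right)^{2}} = \frac{169}{53 \cdot 9} - \frac{7455}{\left(86 - 99\right)^{2}} = \frac{169}{53} \cdot \frac{1}{9} - \frac{7455}{\left(-13\right)^{2}} = \frac{169}{477} - \frac{7455}{169} = - \frac{3527474}{80613}$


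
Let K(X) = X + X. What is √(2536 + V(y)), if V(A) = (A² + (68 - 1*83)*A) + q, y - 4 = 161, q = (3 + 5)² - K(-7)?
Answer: 2*√6841 ≈ 165.42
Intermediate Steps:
K(X) = 2*X
q = 78 (q = (3 + 5)² - 2*(-7) = 8² - 1*(-14) = 64 + 14 = 78)
y = 165 (y = 4 + 161 = 165)
V(A) = 78 + A² - 15*A (V(A) = (A² + (68 - 1*83)*A) + 78 = (A² + (68 - 83)*A) + 78 = (A² - 15*A) + 78 = 78 + A² - 15*A)
√(2536 + V(y)) = √(2536 + (78 + 165² - 15*165)) = √(2536 + (78 + 27225 - 2475)) = √(2536 + 24828) = √27364 = 2*√6841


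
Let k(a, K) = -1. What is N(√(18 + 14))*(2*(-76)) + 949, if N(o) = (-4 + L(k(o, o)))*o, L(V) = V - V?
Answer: 949 + 2432*√2 ≈ 4388.4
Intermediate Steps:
L(V) = 0
N(o) = -4*o (N(o) = (-4 + 0)*o = -4*o)
N(√(18 + 14))*(2*(-76)) + 949 = (-4*√(18 + 14))*(2*(-76)) + 949 = -16*√2*(-152) + 949 = 2432*√2 + 949 = 949 + 2432*√2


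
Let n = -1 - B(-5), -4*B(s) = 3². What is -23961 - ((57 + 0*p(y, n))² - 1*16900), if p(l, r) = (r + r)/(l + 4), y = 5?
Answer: -10310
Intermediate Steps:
B(s) = -9/4 (B(s) = -¼*3² = -¼*9 = -9/4)
n = 5/4 (n = -1 - 1*(-9/4) = -1 + 9/4 = 5/4 ≈ 1.2500)
p(l, r) = 2*r/(4 + l) (p(l, r) = (2*r)/(4 + l) = 2*r/(4 + l))
-23961 - ((57 + 0*p(y, n))² - 1*16900) = -23961 - ((57 + 0*(2*(5/4)/(4 + 5)))² - 1*16900) = -23961 - ((57 + 0*(2*(5/4)/9))² - 16900) = -23961 - ((57 + 0*(2*(5/4)*(⅑)))² - 16900) = -23961 - ((57 + 0*(5/18))² - 16900) = -23961 - ((57 + 0)² - 16900) = -23961 - (57² - 16900) = -23961 - (3249 - 16900) = -23961 - 1*(-13651) = -23961 + 13651 = -10310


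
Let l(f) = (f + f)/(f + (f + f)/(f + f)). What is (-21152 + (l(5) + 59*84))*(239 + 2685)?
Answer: -142056692/3 ≈ -4.7352e+7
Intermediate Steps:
l(f) = 2*f/(1 + f) (l(f) = (2*f)/(f + (2*f)/((2*f))) = (2*f)/(f + (2*f)*(1/(2*f))) = (2*f)/(f + 1) = (2*f)/(1 + f) = 2*f/(1 + f))
(-21152 + (l(5) + 59*84))*(239 + 2685) = (-21152 + (2*5/(1 + 5) + 59*84))*(239 + 2685) = (-21152 + (2*5/6 + 4956))*2924 = (-21152 + (2*5*(⅙) + 4956))*2924 = (-21152 + (5/3 + 4956))*2924 = (-21152 + 14873/3)*2924 = -48583/3*2924 = -142056692/3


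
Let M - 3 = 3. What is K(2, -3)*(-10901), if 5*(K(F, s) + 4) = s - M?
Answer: 316129/5 ≈ 63226.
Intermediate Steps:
M = 6 (M = 3 + 3 = 6)
K(F, s) = -26/5 + s/5 (K(F, s) = -4 + (s - 1*6)/5 = -4 + (s - 6)/5 = -4 + (-6 + s)/5 = -4 + (-6/5 + s/5) = -26/5 + s/5)
K(2, -3)*(-10901) = (-26/5 + (1/5)*(-3))*(-10901) = (-26/5 - 3/5)*(-10901) = -29/5*(-10901) = 316129/5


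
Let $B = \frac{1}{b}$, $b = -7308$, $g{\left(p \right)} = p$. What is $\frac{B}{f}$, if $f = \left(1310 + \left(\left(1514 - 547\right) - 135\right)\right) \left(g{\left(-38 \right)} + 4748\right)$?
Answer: $- \frac{1}{73729096560} \approx -1.3563 \cdot 10^{-11}$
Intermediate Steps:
$B = - \frac{1}{7308}$ ($B = \frac{1}{-7308} = - \frac{1}{7308} \approx -0.00013684$)
$f = 10088820$ ($f = \left(1310 + \left(\left(1514 - 547\right) - 135\right)\right) \left(-38 + 4748\right) = \left(1310 + \left(967 - 135\right)\right) 4710 = \left(1310 + 832\right) 4710 = 2142 \cdot 4710 = 10088820$)
$\frac{B}{f} = - \frac{1}{7308 \cdot 10088820} = \left(- \frac{1}{7308}\right) \frac{1}{10088820} = - \frac{1}{73729096560}$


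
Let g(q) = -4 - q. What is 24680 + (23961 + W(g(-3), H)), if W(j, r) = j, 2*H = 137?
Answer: 48640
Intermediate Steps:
H = 137/2 (H = (½)*137 = 137/2 ≈ 68.500)
24680 + (23961 + W(g(-3), H)) = 24680 + (23961 + (-4 - 1*(-3))) = 24680 + (23961 + (-4 + 3)) = 24680 + (23961 - 1) = 24680 + 23960 = 48640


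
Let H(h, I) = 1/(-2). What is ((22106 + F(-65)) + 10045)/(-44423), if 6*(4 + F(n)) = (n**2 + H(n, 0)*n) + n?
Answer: -131383/177692 ≈ -0.73939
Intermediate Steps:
H(h, I) = -1/2
F(n) = -4 + n**2/6 + n/12 (F(n) = -4 + ((n**2 - n/2) + n)/6 = -4 + (n**2 + n/2)/6 = -4 + (n**2/6 + n/12) = -4 + n**2/6 + n/12)
((22106 + F(-65)) + 10045)/(-44423) = ((22106 + (-4 + (1/6)*(-65)**2 + (1/12)*(-65))) + 10045)/(-44423) = ((22106 + (-4 + (1/6)*4225 - 65/12)) + 10045)*(-1/44423) = ((22106 + (-4 + 4225/6 - 65/12)) + 10045)*(-1/44423) = ((22106 + 2779/4) + 10045)*(-1/44423) = (91203/4 + 10045)*(-1/44423) = (131383/4)*(-1/44423) = -131383/177692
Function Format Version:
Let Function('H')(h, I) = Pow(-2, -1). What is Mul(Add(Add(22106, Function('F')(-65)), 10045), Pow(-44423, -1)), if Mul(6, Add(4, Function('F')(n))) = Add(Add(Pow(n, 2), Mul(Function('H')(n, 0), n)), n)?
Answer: Rational(-131383, 177692) ≈ -0.73939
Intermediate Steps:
Function('H')(h, I) = Rational(-1, 2)
Function('F')(n) = Add(-4, Mul(Rational(1, 6), Pow(n, 2)), Mul(Rational(1, 12), n)) (Function('F')(n) = Add(-4, Mul(Rational(1, 6), Add(Add(Pow(n, 2), Mul(Rational(-1, 2), n)), n))) = Add(-4, Mul(Rational(1, 6), Add(Pow(n, 2), Mul(Rational(1, 2), n)))) = Add(-4, Add(Mul(Rational(1, 6), Pow(n, 2)), Mul(Rational(1, 12), n))) = Add(-4, Mul(Rational(1, 6), Pow(n, 2)), Mul(Rational(1, 12), n)))
Mul(Add(Add(22106, Function('F')(-65)), 10045), Pow(-44423, -1)) = Mul(Add(Add(22106, Add(-4, Mul(Rational(1, 6), Pow(-65, 2)), Mul(Rational(1, 12), -65))), 10045), Pow(-44423, -1)) = Mul(Add(Add(22106, Add(-4, Mul(Rational(1, 6), 4225), Rational(-65, 12))), 10045), Rational(-1, 44423)) = Mul(Add(Add(22106, Add(-4, Rational(4225, 6), Rational(-65, 12))), 10045), Rational(-1, 44423)) = Mul(Add(Add(22106, Rational(2779, 4)), 10045), Rational(-1, 44423)) = Mul(Add(Rational(91203, 4), 10045), Rational(-1, 44423)) = Mul(Rational(131383, 4), Rational(-1, 44423)) = Rational(-131383, 177692)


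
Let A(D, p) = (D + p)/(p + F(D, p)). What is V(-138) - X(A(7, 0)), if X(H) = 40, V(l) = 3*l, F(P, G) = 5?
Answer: -454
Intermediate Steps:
A(D, p) = (D + p)/(5 + p) (A(D, p) = (D + p)/(p + 5) = (D + p)/(5 + p))
V(-138) - X(A(7, 0)) = 3*(-138) - 1*40 = -414 - 40 = -454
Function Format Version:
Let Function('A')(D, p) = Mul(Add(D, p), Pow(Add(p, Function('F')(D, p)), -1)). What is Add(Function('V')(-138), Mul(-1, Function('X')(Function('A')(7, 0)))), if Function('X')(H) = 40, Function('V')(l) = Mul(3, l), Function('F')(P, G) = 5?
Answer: -454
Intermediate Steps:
Function('A')(D, p) = Mul(Pow(Add(5, p), -1), Add(D, p)) (Function('A')(D, p) = Mul(Add(D, p), Pow(Add(p, 5), -1)) = Mul(Add(D, p), Pow(Add(5, p), -1)) = Mul(Pow(Add(5, p), -1), Add(D, p)))
Add(Function('V')(-138), Mul(-1, Function('X')(Function('A')(7, 0)))) = Add(Mul(3, -138), Mul(-1, 40)) = Add(-414, -40) = -454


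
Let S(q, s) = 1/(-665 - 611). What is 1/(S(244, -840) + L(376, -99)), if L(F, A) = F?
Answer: 1276/479775 ≈ 0.0026596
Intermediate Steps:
S(q, s) = -1/1276 (S(q, s) = 1/(-1276) = -1/1276)
1/(S(244, -840) + L(376, -99)) = 1/(-1/1276 + 376) = 1/(479775/1276) = 1276/479775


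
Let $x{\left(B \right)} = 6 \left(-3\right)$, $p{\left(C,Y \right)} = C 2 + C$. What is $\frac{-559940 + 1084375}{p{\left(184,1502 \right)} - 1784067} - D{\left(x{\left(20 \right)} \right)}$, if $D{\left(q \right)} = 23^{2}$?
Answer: $- \frac{188800774}{356703} \approx -529.29$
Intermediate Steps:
$p{\left(C,Y \right)} = 3 C$ ($p{\left(C,Y \right)} = 2 C + C = 3 C$)
$x{\left(B \right)} = -18$
$D{\left(q \right)} = 529$
$\frac{-559940 + 1084375}{p{\left(184,1502 \right)} - 1784067} - D{\left(x{\left(20 \right)} \right)} = \frac{-559940 + 1084375}{3 \cdot 184 - 1784067} - 529 = \frac{524435}{552 - 1784067} - 529 = \frac{524435}{-1783515} - 529 = 524435 \left(- \frac{1}{1783515}\right) - 529 = - \frac{104887}{356703} - 529 = - \frac{188800774}{356703}$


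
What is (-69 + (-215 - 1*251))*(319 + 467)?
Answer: -420510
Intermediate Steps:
(-69 + (-215 - 1*251))*(319 + 467) = (-69 + (-215 - 251))*786 = (-69 - 466)*786 = -535*786 = -420510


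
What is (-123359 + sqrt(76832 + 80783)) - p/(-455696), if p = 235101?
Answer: -56213967763/455696 + sqrt(157615) ≈ -1.2296e+5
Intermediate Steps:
(-123359 + sqrt(76832 + 80783)) - p/(-455696) = (-123359 + sqrt(76832 + 80783)) - 235101/(-455696) = (-123359 + sqrt(157615)) - 235101*(-1)/455696 = (-123359 + sqrt(157615)) - 1*(-235101/455696) = (-123359 + sqrt(157615)) + 235101/455696 = -56213967763/455696 + sqrt(157615)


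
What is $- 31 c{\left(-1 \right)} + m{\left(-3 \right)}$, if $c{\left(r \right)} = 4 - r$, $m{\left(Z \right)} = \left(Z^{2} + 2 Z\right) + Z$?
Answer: $-155$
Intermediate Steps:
$m{\left(Z \right)} = Z^{2} + 3 Z$
$- 31 c{\left(-1 \right)} + m{\left(-3 \right)} = - 31 \left(4 - -1\right) - 3 \left(3 - 3\right) = - 31 \left(4 + 1\right) - 0 = \left(-31\right) 5 + 0 = -155 + 0 = -155$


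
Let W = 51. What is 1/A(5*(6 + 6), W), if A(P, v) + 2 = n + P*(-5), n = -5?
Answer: -1/307 ≈ -0.0032573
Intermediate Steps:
A(P, v) = -7 - 5*P (A(P, v) = -2 + (-5 + P*(-5)) = -2 + (-5 - 5*P) = -7 - 5*P)
1/A(5*(6 + 6), W) = 1/(-7 - 25*(6 + 6)) = 1/(-7 - 25*12) = 1/(-7 - 5*60) = 1/(-7 - 300) = 1/(-307) = -1/307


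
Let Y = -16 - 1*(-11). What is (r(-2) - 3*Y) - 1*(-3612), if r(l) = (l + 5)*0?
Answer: 3627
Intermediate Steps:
Y = -5 (Y = -16 + 11 = -5)
r(l) = 0 (r(l) = (5 + l)*0 = 0)
(r(-2) - 3*Y) - 1*(-3612) = (0 - 3*(-5)) - 1*(-3612) = (0 + 15) + 3612 = 15 + 3612 = 3627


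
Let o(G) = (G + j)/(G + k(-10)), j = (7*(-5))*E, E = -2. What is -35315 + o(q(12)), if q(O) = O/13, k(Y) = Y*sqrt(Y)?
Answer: -746663662/21143 + 29965*I*sqrt(10)/42286 ≈ -35315.0 + 2.2409*I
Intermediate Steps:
k(Y) = Y**(3/2)
j = 70 (j = (7*(-5))*(-2) = -35*(-2) = 70)
q(O) = O/13 (q(O) = O*(1/13) = O/13)
o(G) = (70 + G)/(G - 10*I*sqrt(10)) (o(G) = (G + 70)/(G + (-10)**(3/2)) = (70 + G)/(G - 10*I*sqrt(10)))
-35315 + o(q(12)) = -35315 + (70 + (1/13)*12)/((1/13)*12 - 10*I*sqrt(10)) = -35315 + (70 + 12/13)/(12/13 - 10*I*sqrt(10)) = -35315 + (922/13)/(12/13 - 10*I*sqrt(10)) = -35315 + 922/(13*(12/13 - 10*I*sqrt(10)))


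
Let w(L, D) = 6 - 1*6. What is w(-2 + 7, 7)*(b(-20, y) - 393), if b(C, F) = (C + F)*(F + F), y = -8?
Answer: 0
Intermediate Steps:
w(L, D) = 0 (w(L, D) = 6 - 6 = 0)
b(C, F) = 2*F*(C + F) (b(C, F) = (C + F)*(2*F) = 2*F*(C + F))
w(-2 + 7, 7)*(b(-20, y) - 393) = 0*(2*(-8)*(-20 - 8) - 393) = 0*(2*(-8)*(-28) - 393) = 0*(448 - 393) = 0*55 = 0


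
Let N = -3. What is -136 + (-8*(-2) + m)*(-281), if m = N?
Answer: -3789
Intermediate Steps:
m = -3
-136 + (-8*(-2) + m)*(-281) = -136 + (-8*(-2) - 3)*(-281) = -136 + (16 - 3)*(-281) = -136 + 13*(-281) = -136 - 3653 = -3789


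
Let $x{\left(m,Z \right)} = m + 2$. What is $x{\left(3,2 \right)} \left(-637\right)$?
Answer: $-3185$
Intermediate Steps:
$x{\left(m,Z \right)} = 2 + m$
$x{\left(3,2 \right)} \left(-637\right) = \left(2 + 3\right) \left(-637\right) = 5 \left(-637\right) = -3185$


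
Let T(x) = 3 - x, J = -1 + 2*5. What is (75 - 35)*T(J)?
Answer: -240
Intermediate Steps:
J = 9 (J = -1 + 10 = 9)
(75 - 35)*T(J) = (75 - 35)*(3 - 1*9) = 40*(3 - 9) = 40*(-6) = -240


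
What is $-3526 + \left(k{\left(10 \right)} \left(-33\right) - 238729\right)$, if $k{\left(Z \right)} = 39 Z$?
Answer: $-255125$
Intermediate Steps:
$-3526 + \left(k{\left(10 \right)} \left(-33\right) - 238729\right) = -3526 - \left(238729 - 39 \cdot 10 \left(-33\right)\right) = -3526 + \left(390 \left(-33\right) - 238729\right) = -3526 - 251599 = -255125$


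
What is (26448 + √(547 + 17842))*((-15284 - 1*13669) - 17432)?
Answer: -1226790480 - 46385*√18389 ≈ -1.2331e+9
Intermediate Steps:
(26448 + √(547 + 17842))*((-15284 - 1*13669) - 17432) = (26448 + √18389)*((-15284 - 13669) - 17432) = (26448 + √18389)*(-28953 - 17432) = (26448 + √18389)*(-46385) = -1226790480 - 46385*√18389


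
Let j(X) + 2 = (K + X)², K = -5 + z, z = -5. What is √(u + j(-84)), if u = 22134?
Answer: 14*√158 ≈ 175.98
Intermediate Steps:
K = -10 (K = -5 - 5 = -10)
j(X) = -2 + (-10 + X)²
√(u + j(-84)) = √(22134 + (-2 + (-10 - 84)²)) = √(22134 + (-2 + (-94)²)) = √(22134 + (-2 + 8836)) = √(22134 + 8834) = √30968 = 14*√158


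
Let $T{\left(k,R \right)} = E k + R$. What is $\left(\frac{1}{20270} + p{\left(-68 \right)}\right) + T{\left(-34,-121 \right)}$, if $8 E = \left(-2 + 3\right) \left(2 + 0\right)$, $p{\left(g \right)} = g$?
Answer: $- \frac{2001662}{10135} \approx -197.5$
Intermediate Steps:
$E = \frac{1}{4}$ ($E = \frac{\left(-2 + 3\right) \left(2 + 0\right)}{8} = \frac{1 \cdot 2}{8} = \frac{1}{8} \cdot 2 = \frac{1}{4} \approx 0.25$)
$T{\left(k,R \right)} = R + \frac{k}{4}$ ($T{\left(k,R \right)} = \frac{k}{4} + R = R + \frac{k}{4}$)
$\left(\frac{1}{20270} + p{\left(-68 \right)}\right) + T{\left(-34,-121 \right)} = \left(\frac{1}{20270} - 68\right) + \left(-121 + \frac{1}{4} \left(-34\right)\right) = \left(\frac{1}{20270} - 68\right) - \frac{259}{2} = - \frac{1378359}{20270} - \frac{259}{2} = - \frac{2001662}{10135}$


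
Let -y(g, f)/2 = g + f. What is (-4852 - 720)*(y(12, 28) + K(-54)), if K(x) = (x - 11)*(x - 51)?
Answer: -37583140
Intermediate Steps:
K(x) = (-51 + x)*(-11 + x) (K(x) = (-11 + x)*(-51 + x) = (-51 + x)*(-11 + x))
y(g, f) = -2*f - 2*g (y(g, f) = -2*(g + f) = -2*(f + g) = -2*f - 2*g)
(-4852 - 720)*(y(12, 28) + K(-54)) = (-4852 - 720)*((-2*28 - 2*12) + (561 + (-54)² - 62*(-54))) = -5572*((-56 - 24) + (561 + 2916 + 3348)) = -5572*(-80 + 6825) = -5572*6745 = -37583140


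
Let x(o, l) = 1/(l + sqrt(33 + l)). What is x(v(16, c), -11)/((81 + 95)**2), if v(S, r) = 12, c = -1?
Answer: -1/278784 - sqrt(22)/3066624 ≈ -5.1165e-6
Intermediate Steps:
x(v(16, c), -11)/((81 + 95)**2) = 1/((-11 + sqrt(33 - 11))*((81 + 95)**2)) = 1/((-11 + sqrt(22))*(176**2)) = 1/(-11 + sqrt(22)*30976) = (1/30976)/(-11 + sqrt(22)) = 1/(30976*(-11 + sqrt(22)))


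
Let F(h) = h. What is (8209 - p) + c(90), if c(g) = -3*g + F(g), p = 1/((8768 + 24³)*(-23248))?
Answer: 4216981873665/525218816 ≈ 8029.0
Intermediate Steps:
p = -1/525218816 (p = -1/23248/(8768 + 13824) = -1/23248/22592 = (1/22592)*(-1/23248) = -1/525218816 ≈ -1.9040e-9)
c(g) = -2*g (c(g) = -3*g + g = -2*g)
(8209 - p) + c(90) = (8209 - 1*(-1/525218816)) - 2*90 = (8209 + 1/525218816) - 180 = 4311521260545/525218816 - 180 = 4216981873665/525218816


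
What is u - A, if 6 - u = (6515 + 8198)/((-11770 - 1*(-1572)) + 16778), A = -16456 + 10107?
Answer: 41801187/6580 ≈ 6352.8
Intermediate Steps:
A = -6349
u = 24767/6580 (u = 6 - (6515 + 8198)/((-11770 - 1*(-1572)) + 16778) = 6 - 14713/((-11770 + 1572) + 16778) = 6 - 14713/(-10198 + 16778) = 6 - 14713/6580 = 24767/6580 ≈ 3.7640)
u - A = 24767/6580 - 1*(-6349) = 24767/6580 + 6349 = 41801187/6580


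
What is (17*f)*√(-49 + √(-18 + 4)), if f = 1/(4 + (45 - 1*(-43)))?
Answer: 17*√(-49 + I*√14)/92 ≈ 0.049349 + 1.2944*I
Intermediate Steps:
f = 1/92 (f = 1/(4 + (45 + 43)) = 1/(4 + 88) = 1/92 ≈ 0.010870)
(17*f)*√(-49 + √(-18 + 4)) = (17*(1/92))*√(-49 + √(-18 + 4)) = 17*√(-49 + √(-14))/92 = 17*√(-49 + I*√14)/92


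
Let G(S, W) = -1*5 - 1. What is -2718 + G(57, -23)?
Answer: -2724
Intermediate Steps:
G(S, W) = -6 (G(S, W) = -5 - 1 = -6)
-2718 + G(57, -23) = -2718 - 6 = -2724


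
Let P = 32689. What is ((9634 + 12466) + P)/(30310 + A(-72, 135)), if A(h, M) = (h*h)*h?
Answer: -54789/342938 ≈ -0.15976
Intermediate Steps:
A(h, M) = h**3 (A(h, M) = h**2*h = h**3)
((9634 + 12466) + P)/(30310 + A(-72, 135)) = ((9634 + 12466) + 32689)/(30310 + (-72)**3) = (22100 + 32689)/(30310 - 373248) = 54789/(-342938) = 54789*(-1/342938) = -54789/342938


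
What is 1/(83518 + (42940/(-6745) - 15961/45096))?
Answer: 3201816/267387752065 ≈ 1.1974e-5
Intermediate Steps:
1/(83518 + (42940/(-6745) - 15961/45096)) = 1/(83518 + (42940*(-1/6745) - 15961*1/45096)) = 1/(83518 + (-452/71 - 15961/45096)) = 1/(83518 - 21516623/3201816) = 1/(267387752065/3201816) = 3201816/267387752065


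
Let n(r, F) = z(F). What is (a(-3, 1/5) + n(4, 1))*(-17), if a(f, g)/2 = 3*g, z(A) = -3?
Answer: 153/5 ≈ 30.600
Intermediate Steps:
n(r, F) = -3
a(f, g) = 6*g (a(f, g) = 2*(3*g) = 6*g)
(a(-3, 1/5) + n(4, 1))*(-17) = (6/5 - 3)*(-17) = -9/5*(-17) = 153/5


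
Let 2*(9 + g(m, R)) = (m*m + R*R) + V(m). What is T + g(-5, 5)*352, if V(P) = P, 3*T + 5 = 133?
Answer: 14384/3 ≈ 4794.7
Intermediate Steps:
T = 128/3 (T = -5/3 + (⅓)*133 = -5/3 + 133/3 = 128/3 ≈ 42.667)
g(m, R) = -9 + m/2 + R²/2 + m²/2 (g(m, R) = -9 + ((m*m + R*R) + m)/2 = -9 + ((m² + R²) + m)/2 = -9 + ((R² + m²) + m)/2 = -9 + (m + R² + m²)/2 = -9 + (m/2 + R²/2 + m²/2) = -9 + m/2 + R²/2 + m²/2)
T + g(-5, 5)*352 = 128/3 + (-9 + (½)*(-5) + (½)*5² + (½)*(-5)²)*352 = 128/3 + (-9 - 5/2 + (½)*25 + (½)*25)*352 = 128/3 + (-9 - 5/2 + 25/2 + 25/2)*352 = 128/3 + (27/2)*352 = 128/3 + 4752 = 14384/3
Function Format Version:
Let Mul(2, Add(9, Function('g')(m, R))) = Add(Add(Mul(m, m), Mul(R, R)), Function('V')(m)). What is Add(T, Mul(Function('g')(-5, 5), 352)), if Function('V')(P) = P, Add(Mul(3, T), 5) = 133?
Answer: Rational(14384, 3) ≈ 4794.7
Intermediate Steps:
T = Rational(128, 3) (T = Add(Rational(-5, 3), Mul(Rational(1, 3), 133)) = Add(Rational(-5, 3), Rational(133, 3)) = Rational(128, 3) ≈ 42.667)
Function('g')(m, R) = Add(-9, Mul(Rational(1, 2), m), Mul(Rational(1, 2), Pow(R, 2)), Mul(Rational(1, 2), Pow(m, 2))) (Function('g')(m, R) = Add(-9, Mul(Rational(1, 2), Add(Add(Mul(m, m), Mul(R, R)), m))) = Add(-9, Mul(Rational(1, 2), Add(Add(Pow(m, 2), Pow(R, 2)), m))) = Add(-9, Mul(Rational(1, 2), Add(Add(Pow(R, 2), Pow(m, 2)), m))) = Add(-9, Mul(Rational(1, 2), Add(m, Pow(R, 2), Pow(m, 2)))) = Add(-9, Add(Mul(Rational(1, 2), m), Mul(Rational(1, 2), Pow(R, 2)), Mul(Rational(1, 2), Pow(m, 2)))) = Add(-9, Mul(Rational(1, 2), m), Mul(Rational(1, 2), Pow(R, 2)), Mul(Rational(1, 2), Pow(m, 2))))
Add(T, Mul(Function('g')(-5, 5), 352)) = Add(Rational(128, 3), Mul(Add(-9, Mul(Rational(1, 2), -5), Mul(Rational(1, 2), Pow(5, 2)), Mul(Rational(1, 2), Pow(-5, 2))), 352)) = Add(Rational(128, 3), Mul(Add(-9, Rational(-5, 2), Mul(Rational(1, 2), 25), Mul(Rational(1, 2), 25)), 352)) = Add(Rational(128, 3), Mul(Add(-9, Rational(-5, 2), Rational(25, 2), Rational(25, 2)), 352)) = Add(Rational(128, 3), Mul(Rational(27, 2), 352)) = Add(Rational(128, 3), 4752) = Rational(14384, 3)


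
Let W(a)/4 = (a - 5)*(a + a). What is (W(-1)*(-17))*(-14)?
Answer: 11424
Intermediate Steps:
W(a) = 8*a*(-5 + a) (W(a) = 4*((a - 5)*(a + a)) = 4*((-5 + a)*(2*a)) = 4*(2*a*(-5 + a)) = 8*a*(-5 + a))
(W(-1)*(-17))*(-14) = ((8*(-1)*(-5 - 1))*(-17))*(-14) = ((8*(-1)*(-6))*(-17))*(-14) = (48*(-17))*(-14) = -816*(-14) = 11424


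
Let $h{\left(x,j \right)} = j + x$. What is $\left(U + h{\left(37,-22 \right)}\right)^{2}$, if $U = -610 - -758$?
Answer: $26569$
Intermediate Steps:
$U = 148$ ($U = -610 + 758 = 148$)
$\left(U + h{\left(37,-22 \right)}\right)^{2} = \left(148 + \left(-22 + 37\right)\right)^{2} = \left(148 + 15\right)^{2} = 163^{2} = 26569$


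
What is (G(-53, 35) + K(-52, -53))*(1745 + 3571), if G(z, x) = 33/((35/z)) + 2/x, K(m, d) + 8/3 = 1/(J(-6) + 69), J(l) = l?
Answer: -29340776/105 ≈ -2.7944e+5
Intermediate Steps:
K(m, d) = -167/63 (K(m, d) = -8/3 + 1/(-6 + 69) = -8/3 + 1/63 = -167/63)
G(z, x) = 2/x + 33*z/35 (G(z, x) = 33*(z/35) + 2/x = 33*z/35 + 2/x = 2/x + 33*z/35)
(G(-53, 35) + K(-52, -53))*(1745 + 3571) = ((2/35 + (33/35)*(-53)) - 167/63)*(1745 + 3571) = ((2*(1/35) - 1749/35) - 167/63)*5316 = ((2/35 - 1749/35) - 167/63)*5316 = (-1747/35 - 167/63)*5316 = -16558/315*5316 = -29340776/105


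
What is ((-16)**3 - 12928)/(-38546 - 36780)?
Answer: 8512/37663 ≈ 0.22600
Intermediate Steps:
((-16)**3 - 12928)/(-38546 - 36780) = (-4096 - 12928)/(-75326) = -17024*(-1/75326) = 8512/37663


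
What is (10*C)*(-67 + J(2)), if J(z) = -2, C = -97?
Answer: 66930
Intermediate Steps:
(10*C)*(-67 + J(2)) = (10*(-97))*(-67 - 2) = -970*(-69) = 66930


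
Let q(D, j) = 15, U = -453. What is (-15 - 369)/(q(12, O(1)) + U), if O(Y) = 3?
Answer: 64/73 ≈ 0.87671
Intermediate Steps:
(-15 - 369)/(q(12, O(1)) + U) = (-15 - 369)/(15 - 453) = -384/(-438) = -384*(-1/438) = 64/73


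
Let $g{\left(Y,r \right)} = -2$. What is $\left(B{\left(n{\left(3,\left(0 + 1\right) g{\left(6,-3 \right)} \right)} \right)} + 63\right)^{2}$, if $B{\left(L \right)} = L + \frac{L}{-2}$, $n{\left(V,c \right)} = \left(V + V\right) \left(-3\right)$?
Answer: $2916$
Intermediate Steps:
$n{\left(V,c \right)} = - 6 V$ ($n{\left(V,c \right)} = 2 V \left(-3\right) = - 6 V$)
$B{\left(L \right)} = \frac{L}{2}$ ($B{\left(L \right)} = L + L \left(- \frac{1}{2}\right) = L - \frac{L}{2} = \frac{L}{2}$)
$\left(B{\left(n{\left(3,\left(0 + 1\right) g{\left(6,-3 \right)} \right)} \right)} + 63\right)^{2} = \left(\frac{\left(-6\right) 3}{2} + 63\right)^{2} = \left(\frac{1}{2} \left(-18\right) + 63\right)^{2} = \left(-9 + 63\right)^{2} = 54^{2} = 2916$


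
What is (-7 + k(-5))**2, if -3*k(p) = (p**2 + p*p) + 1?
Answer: 576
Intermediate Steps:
k(p) = -1/3 - 2*p**2/3 (k(p) = -((p**2 + p*p) + 1)/3 = -((p**2 + p**2) + 1)/3 = -(2*p**2 + 1)/3 = -(1 + 2*p**2)/3 = -1/3 - 2*p**2/3)
(-7 + k(-5))**2 = (-7 + (-1/3 - 2/3*(-5)**2))**2 = (-7 + (-1/3 - 2/3*25))**2 = (-7 + (-1/3 - 50/3))**2 = (-7 - 17)**2 = (-24)**2 = 576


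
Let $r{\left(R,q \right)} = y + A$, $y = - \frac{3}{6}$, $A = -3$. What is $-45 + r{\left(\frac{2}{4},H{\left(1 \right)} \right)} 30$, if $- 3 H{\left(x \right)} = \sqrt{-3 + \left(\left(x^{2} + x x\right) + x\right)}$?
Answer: $-150$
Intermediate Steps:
$H{\left(x \right)} = - \frac{\sqrt{-3 + x + 2 x^{2}}}{3}$ ($H{\left(x \right)} = - \frac{\sqrt{-3 + \left(\left(x^{2} + x x\right) + x\right)}}{3} = - \frac{\sqrt{-3 + \left(\left(x^{2} + x^{2}\right) + x\right)}}{3} = - \frac{\sqrt{-3 + \left(2 x^{2} + x\right)}}{3} = - \frac{\sqrt{-3 + \left(x + 2 x^{2}\right)}}{3} = - \frac{\sqrt{-3 + x + 2 x^{2}}}{3}$)
$y = - \frac{1}{2}$ ($y = \left(-3\right) \frac{1}{6} = - \frac{1}{2} \approx -0.5$)
$r{\left(R,q \right)} = - \frac{7}{2}$ ($r{\left(R,q \right)} = - \frac{1}{2} - 3 = - \frac{7}{2}$)
$-45 + r{\left(\frac{2}{4},H{\left(1 \right)} \right)} 30 = -45 - 105 = -150$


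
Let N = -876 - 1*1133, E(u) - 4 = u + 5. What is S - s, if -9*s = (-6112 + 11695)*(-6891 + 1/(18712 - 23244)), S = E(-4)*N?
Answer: -58255626013/13596 ≈ -4.2848e+6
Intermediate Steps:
E(u) = 9 + u (E(u) = 4 + (u + 5) = 4 + (5 + u) = 9 + u)
N = -2009 (N = -876 - 1133 = -2009)
S = -10045 (S = (9 - 4)*(-2009) = 5*(-2009) = -10045)
s = 58119054193/13596 (s = -(-6112 + 11695)*(-6891 + 1/(18712 - 23244))/9 = -1861*(-6891 + 1/(-4532))/3 = -1861*(-6891 - 1/4532)/3 = -1861*(-31230013)/(3*4532) = -⅑*(-174357162579/4532) = 58119054193/13596 ≈ 4.2747e+6)
S - s = -10045 - 1*58119054193/13596 = -10045 - 58119054193/13596 = -58255626013/13596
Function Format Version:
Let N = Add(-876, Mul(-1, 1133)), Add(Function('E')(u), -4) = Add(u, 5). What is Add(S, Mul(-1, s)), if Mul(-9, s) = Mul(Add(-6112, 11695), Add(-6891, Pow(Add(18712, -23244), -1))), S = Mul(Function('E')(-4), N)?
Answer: Rational(-58255626013, 13596) ≈ -4.2848e+6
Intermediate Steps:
Function('E')(u) = Add(9, u) (Function('E')(u) = Add(4, Add(u, 5)) = Add(4, Add(5, u)) = Add(9, u))
N = -2009 (N = Add(-876, -1133) = -2009)
S = -10045 (S = Mul(Add(9, -4), -2009) = Mul(5, -2009) = -10045)
s = Rational(58119054193, 13596) (s = Mul(Rational(-1, 9), Mul(Add(-6112, 11695), Add(-6891, Pow(Add(18712, -23244), -1)))) = Mul(Rational(-1, 9), Mul(5583, Add(-6891, Pow(-4532, -1)))) = Mul(Rational(-1, 9), Mul(5583, Add(-6891, Rational(-1, 4532)))) = Mul(Rational(-1, 9), Mul(5583, Rational(-31230013, 4532))) = Mul(Rational(-1, 9), Rational(-174357162579, 4532)) = Rational(58119054193, 13596) ≈ 4.2747e+6)
Add(S, Mul(-1, s)) = Add(-10045, Mul(-1, Rational(58119054193, 13596))) = Add(-10045, Rational(-58119054193, 13596)) = Rational(-58255626013, 13596)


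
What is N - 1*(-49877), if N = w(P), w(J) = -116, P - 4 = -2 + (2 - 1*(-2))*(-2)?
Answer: 49761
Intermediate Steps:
P = -6 (P = 4 + (-2 + (2 - 1*(-2))*(-2)) = 4 + (-2 + (2 + 2)*(-2)) = 4 + (-2 + 4*(-2)) = 4 + (-2 - 8) = 4 - 10 = -6)
N = -116
N - 1*(-49877) = -116 - 1*(-49877) = -116 + 49877 = 49761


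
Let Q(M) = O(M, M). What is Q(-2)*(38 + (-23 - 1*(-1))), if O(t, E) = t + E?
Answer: -64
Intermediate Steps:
O(t, E) = E + t
Q(M) = 2*M (Q(M) = M + M = 2*M)
Q(-2)*(38 + (-23 - 1*(-1))) = (2*(-2))*(38 + (-23 - 1*(-1))) = -4*(38 + (-23 + 1)) = -4*(38 - 22) = -4*16 = -64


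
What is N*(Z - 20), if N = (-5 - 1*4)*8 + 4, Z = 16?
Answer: 272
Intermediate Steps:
N = -68 (N = (-5 - 4)*8 + 4 = -9*8 + 4 = -72 + 4 = -68)
N*(Z - 20) = -68*(16 - 20) = -68*(-4) = 272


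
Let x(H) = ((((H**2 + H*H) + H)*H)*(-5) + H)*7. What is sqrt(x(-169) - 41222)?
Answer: sqrt(336834590) ≈ 18353.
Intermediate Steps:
x(H) = 7*H - 35*H*(H + 2*H**2) (x(H) = ((((H**2 + H**2) + H)*H)*(-5) + H)*7 = (((2*H**2 + H)*H)*(-5) + H)*7 = (((H + 2*H**2)*H)*(-5) + H)*7 = ((H*(H + 2*H**2))*(-5) + H)*7 = (-5*H*(H + 2*H**2) + H)*7 = (H - 5*H*(H + 2*H**2))*7 = 7*H - 35*H*(H + 2*H**2))
sqrt(x(-169) - 41222) = sqrt(7*(-169)*(1 - 10*(-169)**2 - 5*(-169)) - 41222) = sqrt(7*(-169)*(1 - 10*28561 + 845) - 41222) = sqrt(7*(-169)*(1 - 285610 + 845) - 41222) = sqrt(7*(-169)*(-284764) - 41222) = sqrt(336875812 - 41222) = sqrt(336834590)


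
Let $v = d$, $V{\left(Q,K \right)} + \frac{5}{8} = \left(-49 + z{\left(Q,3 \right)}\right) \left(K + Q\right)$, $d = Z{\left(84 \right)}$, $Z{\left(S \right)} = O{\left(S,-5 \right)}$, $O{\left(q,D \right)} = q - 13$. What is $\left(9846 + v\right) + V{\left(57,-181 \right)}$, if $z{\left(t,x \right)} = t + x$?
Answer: $\frac{68419}{8} \approx 8552.4$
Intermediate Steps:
$O{\left(q,D \right)} = -13 + q$
$Z{\left(S \right)} = -13 + S$
$d = 71$ ($d = -13 + 84 = 71$)
$V{\left(Q,K \right)} = - \frac{5}{8} + \left(-46 + Q\right) \left(K + Q\right)$ ($V{\left(Q,K \right)} = - \frac{5}{8} + \left(-49 + \left(Q + 3\right)\right) \left(K + Q\right) = - \frac{5}{8} + \left(-49 + \left(3 + Q\right)\right) \left(K + Q\right) = - \frac{5}{8} + \left(-46 + Q\right) \left(K + Q\right)$)
$v = 71$
$\left(9846 + v\right) + V{\left(57,-181 \right)} = \left(9846 + 71\right) - \left(\frac{36909}{8} - 3249\right) = 9917 - \frac{10917}{8} = \frac{68419}{8}$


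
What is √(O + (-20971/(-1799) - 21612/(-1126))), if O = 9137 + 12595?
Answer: √22325176333645787/1012837 ≈ 147.52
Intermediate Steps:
O = 21732
√(O + (-20971/(-1799) - 21612/(-1126))) = √(21732 + (-20971/(-1799) - 21612/(-1126))) = √(21732 + (-20971*(-1/1799) - 21612*(-1/1126))) = √(21732 + (20971/1799 + 10806/563)) = √(21732 + 31246667/1012837) = √(22042220351/1012837) = √22325176333645787/1012837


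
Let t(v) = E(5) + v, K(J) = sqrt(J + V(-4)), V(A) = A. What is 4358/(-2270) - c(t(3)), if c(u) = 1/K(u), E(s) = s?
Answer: -5493/2270 ≈ -2.4198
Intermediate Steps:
K(J) = sqrt(-4 + J) (K(J) = sqrt(J - 4) = sqrt(-4 + J))
t(v) = 5 + v
c(u) = 1/sqrt(-4 + u) (c(u) = 1/(sqrt(-4 + u)) = 1/sqrt(-4 + u))
4358/(-2270) - c(t(3)) = 4358/(-2270) - 1/sqrt(-4 + (5 + 3)) = 4358*(-1/2270) - 1/sqrt(-4 + 8) = -2179/1135 - 1/sqrt(4) = -2179/1135 - 1*1/2 = -2179/1135 - 1/2 = -5493/2270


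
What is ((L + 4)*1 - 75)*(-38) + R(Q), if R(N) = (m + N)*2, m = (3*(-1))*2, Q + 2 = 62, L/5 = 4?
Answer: 2046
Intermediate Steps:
L = 20 (L = 5*4 = 20)
Q = 60 (Q = -2 + 62 = 60)
m = -6 (m = -3*2 = -6)
R(N) = -12 + 2*N (R(N) = (-6 + N)*2 = -12 + 2*N)
((L + 4)*1 - 75)*(-38) + R(Q) = ((20 + 4)*1 - 75)*(-38) + (-12 + 2*60) = (24*1 - 75)*(-38) + (-12 + 120) = (24 - 75)*(-38) + 108 = -51*(-38) + 108 = 1938 + 108 = 2046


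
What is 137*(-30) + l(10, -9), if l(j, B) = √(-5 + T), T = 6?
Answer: -4109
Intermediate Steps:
l(j, B) = 1 (l(j, B) = √(-5 + 6) = √1 = 1)
137*(-30) + l(10, -9) = 137*(-30) + 1 = -4110 + 1 = -4109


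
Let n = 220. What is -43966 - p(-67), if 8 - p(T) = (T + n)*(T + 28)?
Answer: -49941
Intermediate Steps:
p(T) = 8 - (28 + T)*(220 + T) (p(T) = 8 - (T + 220)*(T + 28) = 8 - (220 + T)*(28 + T) = 8 - (28 + T)*(220 + T))
-43966 - p(-67) = -43966 - (-6152 - 1*(-67)**2 - 248*(-67)) = -43966 - (-6152 - 1*4489 + 16616) = -43966 - (-6152 - 4489 + 16616) = -43966 - 1*5975 = -43966 - 5975 = -49941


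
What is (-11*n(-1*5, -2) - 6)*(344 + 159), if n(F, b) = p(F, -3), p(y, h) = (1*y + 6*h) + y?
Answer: 151906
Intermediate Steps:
p(y, h) = 2*y + 6*h (p(y, h) = (y + 6*h) + y = 2*y + 6*h)
n(F, b) = -18 + 2*F (n(F, b) = 2*F + 6*(-3) = 2*F - 18 = -18 + 2*F)
(-11*n(-1*5, -2) - 6)*(344 + 159) = (-11*(-18 + 2*(-1*5)) - 6)*(344 + 159) = (-11*(-18 + 2*(-5)) - 6)*503 = (-11*(-18 - 10) - 6)*503 = (-11*(-28) - 6)*503 = (308 - 6)*503 = 302*503 = 151906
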